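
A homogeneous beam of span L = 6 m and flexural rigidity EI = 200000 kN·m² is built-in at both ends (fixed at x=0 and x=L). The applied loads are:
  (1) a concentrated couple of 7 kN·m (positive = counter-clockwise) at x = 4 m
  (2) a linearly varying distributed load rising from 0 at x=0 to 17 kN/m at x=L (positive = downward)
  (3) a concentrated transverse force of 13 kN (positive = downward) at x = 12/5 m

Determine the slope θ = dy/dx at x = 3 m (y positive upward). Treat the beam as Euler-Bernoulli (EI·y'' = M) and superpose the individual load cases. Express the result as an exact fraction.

θ(3) = -81/400000000 rad

Load 1 — applied couple M₀=7 kN·m at a=4 m (b=L-a=2):
  θ_1 = (R_Ax²/2 - M_Ax)/EI  [x≤a] with R_A=14/9, M_A=7/3 = ((14/9)·3²/2 - (7/3)·3)/200000 = 0 rad
Load 2 — triangular load w₀=17 kN/m (0→w₀ over full span):
  θ_2 = -w₀(2x(L-x)(L-2x)(x+2L)+x²(L-x)²)/(120LEI) = -17·(2·3·(6-3)·(6-2·3)·(3+2·6)+3²·(6-3)²)/(120·6·200000) = -153/16000000 rad
Load 3 — point force P=13 kN at a=12/5 m (b=L-a=18/5):
  θ_3 = Pa²(L-x)(2bL-(3b+a)(L-x))/(2L³EI)  [x>a] = 13·(12/5)²·(6-3)·(2·(18/5)·6-(3·(18/5)+(12/5))·(6-3))/(2·6³·200000) = 117/12500000 rad
Superposition: θ = Σ θ_i = -81/400000000 rad ≈ -0.000000 rad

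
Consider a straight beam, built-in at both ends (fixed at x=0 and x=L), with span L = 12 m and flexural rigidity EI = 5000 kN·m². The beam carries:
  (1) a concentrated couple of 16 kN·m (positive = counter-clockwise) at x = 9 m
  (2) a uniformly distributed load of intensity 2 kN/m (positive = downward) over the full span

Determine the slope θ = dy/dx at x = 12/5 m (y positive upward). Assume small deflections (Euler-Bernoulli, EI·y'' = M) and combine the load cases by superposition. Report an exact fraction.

Load 1 — applied couple M₀=16 kN·m at a=9 m (b=L-a=3):
  θ_1 = (R_Ax²/2 - M_Ax)/EI  [x≤a] with R_A=3/2, M_A=5 = ((3/2)·(12/5)²/2 - 5·(12/5))/5000 = -24/15625 rad
Load 2 — uniform load w=2 kN/m over full span:
  θ_2 = -wx(L-x)(L-2x)/(12EI) = -2·(12/5)·(12-(12/5))·(12-2·(12/5))/(12·5000) = -432/78125 rad
Superposition: θ = Σ θ_i = -552/78125 rad ≈ -0.007066 rad

θ(12/5) = -552/78125 rad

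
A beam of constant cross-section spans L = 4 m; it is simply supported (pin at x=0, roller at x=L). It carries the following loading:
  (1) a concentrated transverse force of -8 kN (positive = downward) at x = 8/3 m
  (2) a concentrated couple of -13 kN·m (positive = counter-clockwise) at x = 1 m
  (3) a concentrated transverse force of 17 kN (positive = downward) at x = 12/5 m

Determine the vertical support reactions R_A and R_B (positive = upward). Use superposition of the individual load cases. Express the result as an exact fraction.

R_A = 53/60 kN, R_B = 487/60 kN

Load 1 — point force P=-8 kN at a=8/3 m (b=L-a=4/3):
  R_A = Pb/L = (-8)·(4/3)/4 = -8/3 kN
  R_B = Pa/L = (-8)·(8/3)/4 = -16/3 kN
Load 2 — applied couple M₀=-13 kN·m at a=1 m (b=L-a=3):
  R_A = M₀/L = (-13)/4 = -13/4 kN
  R_B = -M₀/L = -(-13)/4 = 13/4 kN
Load 3 — point force P=17 kN at a=12/5 m (b=L-a=8/5):
  R_A = Pb/L = 17·(8/5)/4 = 34/5 kN
  R_B = Pa/L = 17·(12/5)/4 = 51/5 kN
Superposition: R_A = 53/60 kN, R_B = 487/60 kN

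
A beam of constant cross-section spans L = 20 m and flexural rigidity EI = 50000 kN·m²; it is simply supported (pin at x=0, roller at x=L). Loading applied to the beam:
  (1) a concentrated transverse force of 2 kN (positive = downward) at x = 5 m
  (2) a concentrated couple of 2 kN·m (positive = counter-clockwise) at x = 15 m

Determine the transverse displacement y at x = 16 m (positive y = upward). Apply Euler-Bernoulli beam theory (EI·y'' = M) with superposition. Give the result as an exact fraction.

y(16) = -1043/375000 m

Load 1 — point force P=2 kN at a=5 m (b=L-a=15):
  y_1 = -Pa(L-x)(2Lx-a²-x²)/(6LEI)  [x>a] = -2·5·(20-16)·(2·20·16-5²-16²)/(6·20·50000) = -359/150000 m
Load 2 — applied couple M₀=2 kN·m at a=15 m (b=L-a=5):
  y_2 = (M₀x³/(6L)-M₀(x-a)²/2+C₁x)/EI  [x>a] with C₁=M₀(3b²-L²)/(6L)=-65/12 = (2·16³/(6·20)-2·(16-15)²/2+(-65/12)·16)/50000 = -97/250000 m
Superposition: y = Σ y_i = -1043/375000 m ≈ -0.002781 m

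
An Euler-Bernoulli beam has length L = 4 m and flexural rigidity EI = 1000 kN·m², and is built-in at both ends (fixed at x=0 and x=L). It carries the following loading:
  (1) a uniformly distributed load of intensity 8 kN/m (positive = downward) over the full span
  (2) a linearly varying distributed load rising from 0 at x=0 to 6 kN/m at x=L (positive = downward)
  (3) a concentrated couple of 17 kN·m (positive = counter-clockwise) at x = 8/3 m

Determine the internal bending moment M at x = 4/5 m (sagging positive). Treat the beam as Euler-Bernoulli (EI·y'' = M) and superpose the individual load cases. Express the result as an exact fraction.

Load 1 — uniform load w=8 kN/m over full span:
  M_1 = wLx/2 - wL²/12 - wx²/2 = 8·4·(4/5)/2 - 8·4²/12 - 8·(4/5)²/2 = -32/75 kN·m
Load 2 — triangular load w₀=6 kN/m (0→w₀ over full span):
  M_2 = 3w₀Lx/20 - w₀L²/30 - w₀x³/(6L) = 3·6·4·(4/5)/20 - 6·4²/30 - 6·(4/5)³/(6·4) = -56/125 kN·m
Load 3 — applied couple M₀=17 kN·m at a=8/3 m (b=L-a=4/3):
  M_3 = R_Ax - M_A  [x≤a] with R_A=17/3, M_A=17/3 = (17/3)·(4/5) - (17/3) = -17/15 kN·m
Superposition: M = Σ M_i = -251/125 kN·m ≈ -2.008000 kN·m

M(4/5) = -251/125 kN·m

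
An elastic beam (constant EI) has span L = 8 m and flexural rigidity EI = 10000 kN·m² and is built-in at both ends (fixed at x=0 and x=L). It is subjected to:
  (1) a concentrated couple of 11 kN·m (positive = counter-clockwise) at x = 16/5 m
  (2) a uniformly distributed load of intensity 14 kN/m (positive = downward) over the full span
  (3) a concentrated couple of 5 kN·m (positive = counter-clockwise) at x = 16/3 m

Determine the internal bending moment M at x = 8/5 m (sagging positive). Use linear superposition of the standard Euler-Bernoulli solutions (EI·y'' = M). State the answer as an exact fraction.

M(8/5) = -184/125 kN·m

Load 1 — applied couple M₀=11 kN·m at a=16/5 m (b=L-a=24/5):
  M_1 = R_Ax - M_A  [x≤a] with R_A=99/50, M_A=33/25 = (99/50)·(8/5) - (33/25) = 231/125 kN·m
Load 2 — uniform load w=14 kN/m over full span:
  M_2 = wLx/2 - wL²/12 - wx²/2 = 14·8·(8/5)/2 - 14·8²/12 - 14·(8/5)²/2 = -224/75 kN·m
Load 3 — applied couple M₀=5 kN·m at a=16/3 m (b=L-a=8/3):
  M_3 = R_Ax - M_A  [x≤a] with R_A=5/6, M_A=5/3 = (5/6)·(8/5) - (5/3) = -1/3 kN·m
Superposition: M = Σ M_i = -184/125 kN·m ≈ -1.472000 kN·m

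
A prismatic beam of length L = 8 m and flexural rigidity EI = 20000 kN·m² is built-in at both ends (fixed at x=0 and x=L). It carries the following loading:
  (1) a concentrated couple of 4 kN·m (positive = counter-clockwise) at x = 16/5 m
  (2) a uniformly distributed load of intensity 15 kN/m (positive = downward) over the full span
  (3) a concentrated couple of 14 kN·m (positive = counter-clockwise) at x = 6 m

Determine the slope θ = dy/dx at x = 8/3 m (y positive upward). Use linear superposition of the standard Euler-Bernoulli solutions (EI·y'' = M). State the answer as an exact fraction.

θ(8/3) = -17143/6750000 rad

Load 1 — applied couple M₀=4 kN·m at a=16/5 m (b=L-a=24/5):
  θ_1 = (R_Ax²/2 - M_Ax)/EI  [x≤a] with R_A=18/25, M_A=12/25 = ((18/25)·(8/3)²/2 - (12/25)·(8/3))/20000 = 1/15625 rad
Load 2 — uniform load w=15 kN/m over full span:
  θ_2 = -wx(L-x)(L-2x)/(12EI) = -15·(8/3)·(8-(8/3))·(8-2·(8/3))/(12·20000) = -8/3375 rad
Load 3 — applied couple M₀=14 kN·m at a=6 m (b=L-a=2):
  θ_3 = (R_Ax²/2 - M_Ax)/EI  [x≤a] with R_A=63/32, M_A=35/8 = ((63/32)·(8/3)²/2 - (35/8)·(8/3))/20000 = -7/30000 rad
Superposition: θ = Σ θ_i = -17143/6750000 rad ≈ -0.002540 rad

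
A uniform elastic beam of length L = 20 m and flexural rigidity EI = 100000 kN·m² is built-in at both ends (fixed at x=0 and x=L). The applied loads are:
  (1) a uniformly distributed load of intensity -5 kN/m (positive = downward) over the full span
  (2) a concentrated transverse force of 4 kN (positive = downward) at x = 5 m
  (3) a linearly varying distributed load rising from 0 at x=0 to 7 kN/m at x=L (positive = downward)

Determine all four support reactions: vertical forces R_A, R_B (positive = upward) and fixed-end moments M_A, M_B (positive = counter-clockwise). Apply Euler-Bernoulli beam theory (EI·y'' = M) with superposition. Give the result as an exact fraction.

R_A = -205/8 kN, M_A = -745/12 kN·m, R_B = -3/8 kN, M_B = 275/12 kN·m

Load 1 — uniform load w=-5 kN/m over full span:
  R_A = wL/2 = (-5)·20/2 = -50 kN
  M_A = wL²/12 = (-5)·20²/12 = -500/3 kN·m
  R_B = wL/2 = (-5)·20/2 = -50 kN
  M_B = -wL²/12 = -(-5)·20²/12 = 500/3 kN·m
Load 2 — point force P=4 kN at a=5 m (b=L-a=15):
  R_A = Pb²(3a+b)/L³ = 4·15²·(3·5+15)/20³ = 27/8 kN
  M_A = Pab²/L² = 4·5·15²/20² = 45/4 kN·m
  R_B = Pa²(a+3b)/L³ = 4·5²·(5+3·15)/20³ = 5/8 kN
  M_B = -Pa²b/L² = -4·5²·15/20² = -15/4 kN·m
Load 3 — triangular load w₀=7 kN/m (0→w₀ over full span):
  R_A = 3w₀L/20 = 3·7·20/20 = 21 kN
  M_A = w₀L²/30 = 7·20²/30 = 280/3 kN·m
  R_B = 7w₀L/20 = 7·7·20/20 = 49 kN
  M_B = -w₀L²/20 = -7·20²/20 = -140 kN·m
Superposition: R_A = -205/8 kN, M_A = -745/12 kN·m, R_B = -3/8 kN, M_B = 275/12 kN·m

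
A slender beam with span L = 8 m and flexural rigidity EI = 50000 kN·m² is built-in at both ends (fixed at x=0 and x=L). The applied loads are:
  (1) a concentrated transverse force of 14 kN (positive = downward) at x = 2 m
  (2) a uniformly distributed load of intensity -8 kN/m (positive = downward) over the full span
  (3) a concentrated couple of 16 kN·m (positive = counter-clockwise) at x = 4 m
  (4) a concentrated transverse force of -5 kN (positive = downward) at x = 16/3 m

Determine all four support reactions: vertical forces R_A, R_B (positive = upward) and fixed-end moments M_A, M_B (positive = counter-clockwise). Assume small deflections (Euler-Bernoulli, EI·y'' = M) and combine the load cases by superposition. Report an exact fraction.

R_A = -7985/432 kN, M_A = -2795/108 kN·m, R_B = -15775/432 kN, M_B = 5113/108 kN·m

Load 1 — point force P=14 kN at a=2 m (b=L-a=6):
  R_A = Pb²(3a+b)/L³ = 14·6²·(3·2+6)/8³ = 189/16 kN
  M_A = Pab²/L² = 14·2·6²/8² = 63/4 kN·m
  R_B = Pa²(a+3b)/L³ = 14·2²·(2+3·6)/8³ = 35/16 kN
  M_B = -Pa²b/L² = -14·2²·6/8² = -21/4 kN·m
Load 2 — uniform load w=-8 kN/m over full span:
  R_A = wL/2 = (-8)·8/2 = -32 kN
  M_A = wL²/12 = (-8)·8²/12 = -128/3 kN·m
  R_B = wL/2 = (-8)·8/2 = -32 kN
  M_B = -wL²/12 = -(-8)·8²/12 = 128/3 kN·m
Load 3 — applied couple M₀=16 kN·m at a=4 m (b=L-a=4):
  R_A = 6M₀ab/L³ = 6·16·4·4/8³ = 3 kN
  M_A = M₀b(2a-b)/L² = 16·4·(2·4-4)/8² = 4 kN·m
  R_B = -6M₀ab/L³ = -6·16·4·4/8³ = -3 kN
  M_B = M₀a(2b-a)/L² = 16·4·(2·4-4)/8² = 4 kN·m
Load 4 — point force P=-5 kN at a=16/3 m (b=L-a=8/3):
  R_A = Pb²(3a+b)/L³ = (-5)·(8/3)²·(3·(16/3)+(8/3))/8³ = -35/27 kN
  M_A = Pab²/L² = (-5)·(16/3)·(8/3)²/8² = -80/27 kN·m
  R_B = Pa²(a+3b)/L³ = (-5)·(16/3)²·((16/3)+3·(8/3))/8³ = -100/27 kN
  M_B = -Pa²b/L² = -(-5)·(16/3)²·(8/3)/8² = 160/27 kN·m
Superposition: R_A = -7985/432 kN, M_A = -2795/108 kN·m, R_B = -15775/432 kN, M_B = 5113/108 kN·m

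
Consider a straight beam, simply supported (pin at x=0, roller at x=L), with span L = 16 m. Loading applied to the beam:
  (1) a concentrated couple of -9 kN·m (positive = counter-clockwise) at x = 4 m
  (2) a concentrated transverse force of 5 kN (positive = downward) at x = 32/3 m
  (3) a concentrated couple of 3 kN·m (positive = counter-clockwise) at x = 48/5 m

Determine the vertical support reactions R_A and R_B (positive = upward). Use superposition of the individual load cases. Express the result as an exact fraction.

Load 1 — applied couple M₀=-9 kN·m at a=4 m (b=L-a=12):
  R_A = M₀/L = (-9)/16 = -9/16 kN
  R_B = -M₀/L = -(-9)/16 = 9/16 kN
Load 2 — point force P=5 kN at a=32/3 m (b=L-a=16/3):
  R_A = Pb/L = 5·(16/3)/16 = 5/3 kN
  R_B = Pa/L = 5·(32/3)/16 = 10/3 kN
Load 3 — applied couple M₀=3 kN·m at a=48/5 m (b=L-a=32/5):
  R_A = M₀/L = 3/16 kN
  R_B = -M₀/L = -3/16 kN
Superposition: R_A = 31/24 kN, R_B = 89/24 kN

R_A = 31/24 kN, R_B = 89/24 kN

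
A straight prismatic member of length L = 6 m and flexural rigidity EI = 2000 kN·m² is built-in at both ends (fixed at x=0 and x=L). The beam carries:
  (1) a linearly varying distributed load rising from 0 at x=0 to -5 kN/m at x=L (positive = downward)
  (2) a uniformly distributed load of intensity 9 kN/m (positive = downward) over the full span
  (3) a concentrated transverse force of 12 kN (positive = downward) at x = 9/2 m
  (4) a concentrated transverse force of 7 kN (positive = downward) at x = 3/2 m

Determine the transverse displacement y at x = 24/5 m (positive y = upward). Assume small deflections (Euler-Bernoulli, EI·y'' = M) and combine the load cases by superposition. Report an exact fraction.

y(24/5) = -702369/100000000 m

Load 1 — triangular load w₀=-5 kN/m (0→w₀ over full span):
  y_1 = -w₀x²(L-x)²(x+2L)/(120LEI) = -(-5)·(24/5)²·(6-(24/5))²·((24/5)+2·6)/(120·6·2000) = 756/390625 m
Load 2 — uniform load w=9 kN/m over full span:
  y_2 = -wx²(L-x)²/(24EI) = -9·(24/5)²·(6-(24/5))²/(24·2000) = -486/78125 m
Load 3 — point force P=12 kN at a=9/2 m (b=L-a=3/2):
  y_3 = -Pa²(L-x)²(3bL-(3b+a)(L-x))/(6L³EI)  [x>a] = -12·(9/2)²·(6-(24/5))²·(3·(3/2)·6-(3·(3/2)+(9/2))·(6-(24/5)))/(6·6³·2000) = -2187/1000000 m
Load 4 — point force P=7 kN at a=3/2 m (b=L-a=9/2):
  y_4 = -Pa²(L-x)²(3bL-(3b+a)(L-x))/(6L³EI)  [x>a] = -7·(3/2)²·(6-(24/5))²·(3·(9/2)·6-(3·(9/2)+(3/2))·(6-(24/5)))/(6·6³·2000) = -441/800000 m
Superposition: y = Σ y_i = -702369/100000000 m ≈ -0.007024 m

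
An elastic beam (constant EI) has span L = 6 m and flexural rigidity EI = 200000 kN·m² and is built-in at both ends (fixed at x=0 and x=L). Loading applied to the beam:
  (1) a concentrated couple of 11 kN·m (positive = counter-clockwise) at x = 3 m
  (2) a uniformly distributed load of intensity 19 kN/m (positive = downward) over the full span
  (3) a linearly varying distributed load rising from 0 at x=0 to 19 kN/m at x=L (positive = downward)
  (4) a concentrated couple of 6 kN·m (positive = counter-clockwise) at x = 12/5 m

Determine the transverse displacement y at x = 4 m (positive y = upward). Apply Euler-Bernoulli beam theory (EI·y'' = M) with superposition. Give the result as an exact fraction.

Load 1 — applied couple M₀=11 kN·m at a=3 m (b=L-a=3):
  y_1 = (R_Ax³/6 - M_Ax²/2 - M₀(x-a)²/2)/EI  [x>a] with R_A=11/4, M_A=11/4 = ((11/4)·4³/6 - (11/4)·4²/2 - 11·(4-3)²/2)/200000 = 11/1200000 m
Load 2 — uniform load w=19 kN/m over full span:
  y_2 = -wx²(L-x)²/(24EI) = -19·4²·(6-4)²/(24·200000) = -19/75000 m
Load 3 — triangular load w₀=19 kN/m (0→w₀ over full span):
  y_3 = -w₀x²(L-x)²(x+2L)/(120LEI) = -19·4²·(6-4)²·(4+2·6)/(120·6·200000) = -19/140625 m
Load 4 — applied couple M₀=6 kN·m at a=12/5 m (b=L-a=18/5):
  y_4 = (R_Ax³/6 - M_Ax²/2 - M₀(x-a)²/2)/EI  [x>a] with R_A=36/25, M_A=18/25 = ((36/25)·4³/6 - (18/25)·4²/2 - 6·(4-(12/5))²/2)/200000 = 3/312500 m
Superposition: y = Σ y_i = -33271/90000000 m ≈ -0.000370 m

y(4) = -33271/90000000 m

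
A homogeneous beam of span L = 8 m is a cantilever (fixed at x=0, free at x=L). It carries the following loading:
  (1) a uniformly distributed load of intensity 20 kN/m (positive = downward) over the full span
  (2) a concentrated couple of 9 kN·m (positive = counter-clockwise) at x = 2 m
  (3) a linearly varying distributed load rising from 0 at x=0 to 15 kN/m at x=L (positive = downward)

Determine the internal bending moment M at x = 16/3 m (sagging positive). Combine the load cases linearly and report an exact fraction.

M(16/3) = -3200/27 kN·m

Load 1 — uniform load w=20 kN/m over full span:
  M_1 = -w(L-x)²/2 = -20·(8-(16/3))²/2 = -640/9 kN·m
Load 2 — applied couple M₀=9 kN·m at a=2 m (b=L-a=6):
  M_2 = 0  [x>a] = 0 kN·m
Load 3 — triangular load w₀=15 kN/m (0→w₀ over full span):
  M_3 = w₀Lx/2 - w₀L²/3 - w₀x³/(6L) = 15·8·(16/3)/2 - 15·8²/3 - 15·(16/3)³/(6·8) = -1280/27 kN·m
Superposition: M = Σ M_i = -3200/27 kN·m ≈ -118.518519 kN·m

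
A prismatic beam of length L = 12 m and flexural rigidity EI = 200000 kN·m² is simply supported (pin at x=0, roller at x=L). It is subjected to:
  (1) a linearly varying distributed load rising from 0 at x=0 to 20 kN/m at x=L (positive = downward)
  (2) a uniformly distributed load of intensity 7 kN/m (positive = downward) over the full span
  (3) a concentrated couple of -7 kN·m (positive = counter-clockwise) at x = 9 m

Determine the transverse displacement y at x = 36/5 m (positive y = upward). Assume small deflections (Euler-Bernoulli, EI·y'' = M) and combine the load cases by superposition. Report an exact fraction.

Load 1 — triangular load w₀=20 kN/m (0→w₀ over full span):
  y_1 = -w₀x(7L⁴-10L²x²+3x⁴)/(360LEI) = -20·(36/5)·(7·12⁴-10·12²·(36/5)²+3·(36/5)⁴)/(360·12·200000) = -127872/9765625 m
Load 2 — uniform load w=7 kN/m over full span:
  y_2 = -wx(L³-2Lx²+x³)/(24EI) = -7·(36/5)·(12³-2·12·(36/5)²+(36/5)³)/(24·200000) = -17577/1953125 m
Load 3 — applied couple M₀=-7 kN·m at a=9 m (b=L-a=3):
  y_3 = (M₀x³/(6L)+C₁x)/EI  [x≤a] with C₁=M₀(3b²-L²)/(6L)=91/8 = ((-7)·(36/5)³/(6·12)+(91/8)·(36/5))/200000 = 11403/50000000 m
Superposition: y = Σ y_i = -27331821/1250000000 m ≈ -0.021865 m

y(36/5) = -27331821/1250000000 m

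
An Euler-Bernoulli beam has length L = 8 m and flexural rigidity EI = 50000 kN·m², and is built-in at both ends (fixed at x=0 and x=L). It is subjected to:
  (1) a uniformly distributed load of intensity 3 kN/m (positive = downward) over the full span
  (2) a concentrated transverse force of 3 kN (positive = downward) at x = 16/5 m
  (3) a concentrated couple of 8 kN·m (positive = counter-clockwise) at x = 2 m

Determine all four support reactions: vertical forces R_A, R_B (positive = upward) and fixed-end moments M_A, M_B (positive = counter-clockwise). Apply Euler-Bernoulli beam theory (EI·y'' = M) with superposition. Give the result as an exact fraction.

R_A = 15069/1000 kN, M_A = 4489/250 kN·m, R_B = 11931/1000 kN, M_B = -3951/250 kN·m

Load 1 — uniform load w=3 kN/m over full span:
  R_A = wL/2 = 3·8/2 = 12 kN
  M_A = wL²/12 = 3·8²/12 = 16 kN·m
  R_B = wL/2 = 3·8/2 = 12 kN
  M_B = -wL²/12 = -3·8²/12 = -16 kN·m
Load 2 — point force P=3 kN at a=16/5 m (b=L-a=24/5):
  R_A = Pb²(3a+b)/L³ = 3·(24/5)²·(3·(16/5)+(24/5))/8³ = 243/125 kN
  M_A = Pab²/L² = 3·(16/5)·(24/5)²/8² = 432/125 kN·m
  R_B = Pa²(a+3b)/L³ = 3·(16/5)²·((16/5)+3·(24/5))/8³ = 132/125 kN
  M_B = -Pa²b/L² = -3·(16/5)²·(24/5)/8² = -288/125 kN·m
Load 3 — applied couple M₀=8 kN·m at a=2 m (b=L-a=6):
  R_A = 6M₀ab/L³ = 6·8·2·6/8³ = 9/8 kN
  M_A = M₀b(2a-b)/L² = 8·6·(2·2-6)/8² = -3/2 kN·m
  R_B = -6M₀ab/L³ = -6·8·2·6/8³ = -9/8 kN
  M_B = M₀a(2b-a)/L² = 8·2·(2·6-2)/8² = 5/2 kN·m
Superposition: R_A = 15069/1000 kN, M_A = 4489/250 kN·m, R_B = 11931/1000 kN, M_B = -3951/250 kN·m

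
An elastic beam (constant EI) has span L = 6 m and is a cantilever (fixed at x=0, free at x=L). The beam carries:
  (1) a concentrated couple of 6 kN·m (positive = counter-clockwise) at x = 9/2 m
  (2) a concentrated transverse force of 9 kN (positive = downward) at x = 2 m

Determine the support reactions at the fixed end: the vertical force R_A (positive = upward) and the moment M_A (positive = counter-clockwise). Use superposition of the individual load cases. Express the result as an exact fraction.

R_A = 9 kN, M_A = 12 kN·m

Load 1 — applied couple M₀=6 kN·m at a=9/2 m (b=L-a=3/2):
  R_A = 0 kN
  M_A = -M₀ = -6 kN·m
Load 2 — point force P=9 kN at a=2 m (b=L-a=4):
  R_A = P = 9 kN
  M_A = Pa = 9·2 = 18 kN·m
Superposition: R_A = 9 kN, M_A = 12 kN·m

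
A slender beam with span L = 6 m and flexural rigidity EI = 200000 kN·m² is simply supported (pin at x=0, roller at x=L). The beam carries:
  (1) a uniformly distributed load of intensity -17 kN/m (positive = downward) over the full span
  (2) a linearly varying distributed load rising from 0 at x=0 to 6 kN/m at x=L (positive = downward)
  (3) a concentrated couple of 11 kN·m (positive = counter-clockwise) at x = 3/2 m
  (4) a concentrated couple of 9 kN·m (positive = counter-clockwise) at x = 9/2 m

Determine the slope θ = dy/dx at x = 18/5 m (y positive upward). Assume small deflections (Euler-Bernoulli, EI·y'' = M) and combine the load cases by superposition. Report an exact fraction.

Load 1 — uniform load w=-17 kN/m over full span:
  θ_1 = -w(L³-6Lx²+4x³)/(24EI) = -(-17)·(6³-6·6·(18/5)²+4·(18/5)³)/(24·200000) = -5661/25000000 rad
Load 2 — triangular load w₀=6 kN/m (0→w₀ over full span):
  θ_2 = -w₀(7L⁴-30L²x²+15x⁴)/(360LEI) = -6·(7·6⁴-30·6²·(18/5)²+15·(18/5)⁴)/(360·6·200000) = 261/7812500 rad
Load 3 — applied couple M₀=11 kN·m at a=3/2 m (b=L-a=9/2):
  θ_3 = (M₀x²/(2L)-M₀(x-a)+C₁)/EI  [x>a] with C₁=M₀(3b²-L²)/(6L)=121/16 = (11·(18/5)²/(2·6)-11·((18/5)-(3/2))+(121/16))/200000 = -1463/80000000 rad
Load 4 — applied couple M₀=9 kN·m at a=9/2 m (b=L-a=3/2):
  θ_4 = (M₀x²/(2L)+C₁)/EI  [x≤a] with C₁=M₀(3b²-L²)/(6L)=-117/16 = (9·(18/5)²/(2·6)+(-117/16))/200000 = 963/80000000 rad
Superposition: θ = Σ θ_i = -99641/500000000 rad ≈ -0.000199 rad

θ(18/5) = -99641/500000000 rad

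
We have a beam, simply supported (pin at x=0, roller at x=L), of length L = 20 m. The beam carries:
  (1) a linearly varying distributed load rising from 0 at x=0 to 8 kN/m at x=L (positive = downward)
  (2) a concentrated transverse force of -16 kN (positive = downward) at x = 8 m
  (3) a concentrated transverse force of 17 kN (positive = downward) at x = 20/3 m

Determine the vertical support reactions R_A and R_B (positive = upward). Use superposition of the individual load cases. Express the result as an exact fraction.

Load 1 — triangular load w₀=8 kN/m (0→w₀ over full span):
  R_A = w₀L/6 = 8·20/6 = 80/3 kN
  R_B = w₀L/3 = 8·20/3 = 160/3 kN
Load 2 — point force P=-16 kN at a=8 m (b=L-a=12):
  R_A = Pb/L = (-16)·12/20 = -48/5 kN
  R_B = Pa/L = (-16)·8/20 = -32/5 kN
Load 3 — point force P=17 kN at a=20/3 m (b=L-a=40/3):
  R_A = Pb/L = 17·(40/3)/20 = 34/3 kN
  R_B = Pa/L = 17·(20/3)/20 = 17/3 kN
Superposition: R_A = 142/5 kN, R_B = 263/5 kN

R_A = 142/5 kN, R_B = 263/5 kN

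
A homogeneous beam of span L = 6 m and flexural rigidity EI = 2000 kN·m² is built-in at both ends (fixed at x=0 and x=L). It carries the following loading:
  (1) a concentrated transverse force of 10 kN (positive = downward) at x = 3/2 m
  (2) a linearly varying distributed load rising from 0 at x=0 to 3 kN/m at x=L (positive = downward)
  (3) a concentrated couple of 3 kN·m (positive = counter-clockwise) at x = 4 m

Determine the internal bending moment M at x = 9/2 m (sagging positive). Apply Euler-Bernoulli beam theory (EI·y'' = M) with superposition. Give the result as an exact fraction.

M(9/2) = -41/80 kN·m

Load 1 — point force P=10 kN at a=3/2 m (b=L-a=9/2):
  M_1 = Pa²(a+3b)(L-x)/L³ - Pa²b/L²  [x>a] = 10·(3/2)²·((3/2)+3·(9/2))·(6-(9/2))/6³ - 10·(3/2)²·(9/2)/6² = -15/32 kN·m
Load 2 — triangular load w₀=3 kN/m (0→w₀ over full span):
  M_2 = 3w₀Lx/20 - w₀L²/30 - w₀x³/(6L) = 3·3·6·(9/2)/20 - 3·6²/30 - 3·(9/2)³/(6·6) = 153/160 kN·m
Load 3 — applied couple M₀=3 kN·m at a=4 m (b=L-a=2):
  M_3 = R_Ax - M_A - M₀  [x>a] with R_A=2/3, M_A=1 = (2/3)·(9/2) - 1 - 3 = -1 kN·m
Superposition: M = Σ M_i = -41/80 kN·m ≈ -0.512500 kN·m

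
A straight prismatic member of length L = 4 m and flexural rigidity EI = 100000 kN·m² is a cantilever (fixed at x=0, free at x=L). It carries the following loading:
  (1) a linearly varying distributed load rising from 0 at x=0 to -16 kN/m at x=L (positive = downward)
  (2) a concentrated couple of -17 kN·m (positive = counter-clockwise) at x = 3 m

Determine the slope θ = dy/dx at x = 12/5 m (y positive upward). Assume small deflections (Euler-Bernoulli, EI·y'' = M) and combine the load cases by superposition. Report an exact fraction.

θ(12/5) = 12089/15625000 rad

Load 1 — triangular load w₀=-16 kN/m (0→w₀ over full span):
  θ_1 = (w₀Lx²/4-w₀L²x/3-w₀x⁴/(24L))/EI = ((-16)·4·(12/5)²/4-(-16)·4²·(12/5)/3-(-16)·(12/5)⁴/(24·4))/100000 = 2308/1953125 rad
Load 2 — applied couple M₀=-17 kN·m at a=3 m (b=L-a=1):
  θ_2 = M₀x/EI  [x≤a] = (-17)·(12/5)/100000 = -51/125000 rad
Superposition: θ = Σ θ_i = 12089/15625000 rad ≈ 0.000774 rad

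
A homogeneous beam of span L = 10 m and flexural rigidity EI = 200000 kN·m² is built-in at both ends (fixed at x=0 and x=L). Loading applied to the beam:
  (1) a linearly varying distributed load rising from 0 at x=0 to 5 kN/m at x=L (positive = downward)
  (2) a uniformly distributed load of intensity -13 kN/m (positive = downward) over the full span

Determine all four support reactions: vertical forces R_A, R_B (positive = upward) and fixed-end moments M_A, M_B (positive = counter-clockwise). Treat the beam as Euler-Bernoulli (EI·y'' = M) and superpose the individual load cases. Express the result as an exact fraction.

R_A = -115/2 kN, M_A = -275/3 kN·m, R_B = -95/2 kN, M_B = 250/3 kN·m

Load 1 — triangular load w₀=5 kN/m (0→w₀ over full span):
  R_A = 3w₀L/20 = 3·5·10/20 = 15/2 kN
  M_A = w₀L²/30 = 5·10²/30 = 50/3 kN·m
  R_B = 7w₀L/20 = 7·5·10/20 = 35/2 kN
  M_B = -w₀L²/20 = -5·10²/20 = -25 kN·m
Load 2 — uniform load w=-13 kN/m over full span:
  R_A = wL/2 = (-13)·10/2 = -65 kN
  M_A = wL²/12 = (-13)·10²/12 = -325/3 kN·m
  R_B = wL/2 = (-13)·10/2 = -65 kN
  M_B = -wL²/12 = -(-13)·10²/12 = 325/3 kN·m
Superposition: R_A = -115/2 kN, M_A = -275/3 kN·m, R_B = -95/2 kN, M_B = 250/3 kN·m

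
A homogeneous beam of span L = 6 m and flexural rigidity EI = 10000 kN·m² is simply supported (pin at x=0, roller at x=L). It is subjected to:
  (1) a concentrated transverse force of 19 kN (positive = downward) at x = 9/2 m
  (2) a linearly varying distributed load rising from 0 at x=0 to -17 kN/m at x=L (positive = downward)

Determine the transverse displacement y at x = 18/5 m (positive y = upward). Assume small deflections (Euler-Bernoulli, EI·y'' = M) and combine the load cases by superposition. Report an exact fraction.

Load 1 — point force P=19 kN at a=9/2 m (b=L-a=3/2):
  y_1 = -Pbx(L²-b²-x²)/(6LEI)  [x≤a] = -19·(3/2)·(18/5)·(6²-(3/2)²-(18/5)²)/(6·6·10000) = -118503/20000000 m
Load 2 — triangular load w₀=-17 kN/m (0→w₀ over full span):
  y_2 = -w₀x(7L⁴-10L²x²+3x⁴)/(360LEI) = -(-17)·(18/5)·(7·6⁴-10·6²·(18/5)²+3·(18/5)⁴)/(360·6·10000) = 135864/9765625 m
Superposition: y = Σ y_i = 19968309/2500000000 m ≈ 0.007987 m

y(18/5) = 19968309/2500000000 m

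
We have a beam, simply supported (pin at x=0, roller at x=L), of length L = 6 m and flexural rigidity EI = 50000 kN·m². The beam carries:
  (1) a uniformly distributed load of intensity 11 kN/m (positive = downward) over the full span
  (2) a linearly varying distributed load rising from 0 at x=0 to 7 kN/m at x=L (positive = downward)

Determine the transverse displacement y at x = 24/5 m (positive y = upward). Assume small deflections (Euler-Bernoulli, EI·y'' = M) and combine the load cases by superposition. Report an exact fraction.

Load 1 — uniform load w=11 kN/m over full span:
  y_1 = -wx(L³-2Lx²+x³)/(24EI) = -11·(24/5)·(6³-2·6·(24/5)²+(24/5)³)/(24·50000) = -8613/3906250 m
Load 2 — triangular load w₀=7 kN/m (0→w₀ over full span):
  y_2 = -w₀x(7L⁴-10L²x²+3x⁴)/(360LEI) = -7·(24/5)·(7·6⁴-10·6²·(24/5)²+3·(24/5)⁴)/(360·6·50000) = -72009/97656250 m
Superposition: y = Σ y_i = -143667/48828125 m ≈ -0.002942 m

y(24/5) = -143667/48828125 m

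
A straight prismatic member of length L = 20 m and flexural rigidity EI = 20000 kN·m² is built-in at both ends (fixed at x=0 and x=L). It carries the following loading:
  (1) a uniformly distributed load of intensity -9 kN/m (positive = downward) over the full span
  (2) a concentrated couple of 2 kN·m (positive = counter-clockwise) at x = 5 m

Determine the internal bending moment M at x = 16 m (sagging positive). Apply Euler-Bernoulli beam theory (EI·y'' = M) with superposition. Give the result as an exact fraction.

Load 1 — uniform load w=-9 kN/m over full span:
  M_1 = wLx/2 - wL²/12 - wx²/2 = (-9)·20·16/2 - (-9)·20²/12 - (-9)·16²/2 = 12 kN·m
Load 2 — applied couple M₀=2 kN·m at a=5 m (b=L-a=15):
  M_2 = R_Ax - M_A - M₀  [x>a] with R_A=9/80, M_A=-3/8 = (9/80)·16 - (-3/8) - 2 = 7/40 kN·m
Superposition: M = Σ M_i = 487/40 kN·m ≈ 12.175000 kN·m

M(16) = 487/40 kN·m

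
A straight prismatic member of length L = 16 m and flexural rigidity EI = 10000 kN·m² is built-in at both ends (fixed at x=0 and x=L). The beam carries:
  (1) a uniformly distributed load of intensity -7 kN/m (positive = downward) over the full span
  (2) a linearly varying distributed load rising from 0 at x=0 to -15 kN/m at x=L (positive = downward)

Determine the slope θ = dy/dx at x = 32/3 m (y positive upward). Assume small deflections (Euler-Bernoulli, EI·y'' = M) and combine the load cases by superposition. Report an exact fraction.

θ(32/3) = -1792/50625 rad

Load 1 — uniform load w=-7 kN/m over full span:
  θ_1 = -wx(L-x)(L-2x)/(12EI) = -(-7)·(32/3)·(16-(32/3))·(16-2·(32/3))/(12·10000) = -896/50625 rad
Load 2 — triangular load w₀=-15 kN/m (0→w₀ over full span):
  θ_2 = -w₀(2x(L-x)(L-2x)(x+2L)+x²(L-x)²)/(120LEI) = -(-15)·(2·(32/3)·(16-(32/3))·(16-2·(32/3))·((32/3)+2·16)+(32/3)²·(16-(32/3))²)/(120·16·10000) = -896/50625 rad
Superposition: θ = Σ θ_i = -1792/50625 rad ≈ -0.035398 rad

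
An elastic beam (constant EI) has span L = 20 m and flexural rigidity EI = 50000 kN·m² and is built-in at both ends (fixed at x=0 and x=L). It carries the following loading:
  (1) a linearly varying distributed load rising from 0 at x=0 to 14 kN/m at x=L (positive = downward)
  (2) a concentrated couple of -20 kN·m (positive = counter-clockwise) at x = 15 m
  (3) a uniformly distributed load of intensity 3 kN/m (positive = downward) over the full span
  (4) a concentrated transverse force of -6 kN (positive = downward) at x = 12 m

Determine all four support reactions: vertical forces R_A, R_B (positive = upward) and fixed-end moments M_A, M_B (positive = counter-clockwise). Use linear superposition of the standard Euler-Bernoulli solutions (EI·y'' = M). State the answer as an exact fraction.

R_A = 68763/1000 kN, M_A = 80669/300 kN·m, R_B = 125237/1000 kN, M_B = -35897/100 kN·m

Load 1 — triangular load w₀=14 kN/m (0→w₀ over full span):
  R_A = 3w₀L/20 = 3·14·20/20 = 42 kN
  M_A = w₀L²/30 = 14·20²/30 = 560/3 kN·m
  R_B = 7w₀L/20 = 7·14·20/20 = 98 kN
  M_B = -w₀L²/20 = -14·20²/20 = -280 kN·m
Load 2 — applied couple M₀=-20 kN·m at a=15 m (b=L-a=5):
  R_A = 6M₀ab/L³ = 6·(-20)·15·5/20³ = -9/8 kN
  M_A = M₀b(2a-b)/L² = (-20)·5·(2·15-5)/20² = -25/4 kN·m
  R_B = -6M₀ab/L³ = -6·(-20)·15·5/20³ = 9/8 kN
  M_B = M₀a(2b-a)/L² = (-20)·15·(2·5-15)/20² = 15/4 kN·m
Load 3 — uniform load w=3 kN/m over full span:
  R_A = wL/2 = 3·20/2 = 30 kN
  M_A = wL²/12 = 3·20²/12 = 100 kN·m
  R_B = wL/2 = 3·20/2 = 30 kN
  M_B = -wL²/12 = -3·20²/12 = -100 kN·m
Load 4 — point force P=-6 kN at a=12 m (b=L-a=8):
  R_A = Pb²(3a+b)/L³ = (-6)·8²·(3·12+8)/20³ = -264/125 kN
  M_A = Pab²/L² = (-6)·12·8²/20² = -288/25 kN·m
  R_B = Pa²(a+3b)/L³ = (-6)·12²·(12+3·8)/20³ = -486/125 kN
  M_B = -Pa²b/L² = -(-6)·12²·8/20² = 432/25 kN·m
Superposition: R_A = 68763/1000 kN, M_A = 80669/300 kN·m, R_B = 125237/1000 kN, M_B = -35897/100 kN·m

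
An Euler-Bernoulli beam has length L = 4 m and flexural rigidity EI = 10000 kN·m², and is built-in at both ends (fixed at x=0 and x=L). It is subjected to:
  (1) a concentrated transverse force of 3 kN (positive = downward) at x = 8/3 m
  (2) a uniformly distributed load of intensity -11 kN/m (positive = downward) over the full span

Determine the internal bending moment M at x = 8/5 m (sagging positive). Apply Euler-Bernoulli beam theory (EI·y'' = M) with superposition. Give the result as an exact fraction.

Load 1 — point force P=3 kN at a=8/3 m (b=L-a=4/3):
  M_1 = Pb²(3a+b)x/L³ - Pab²/L²  [x≤a] = 3·(4/3)²·(3·(8/3)+(4/3))·(8/5)/4³ - 3·(8/3)·(4/3)²/4² = 16/45 kN·m
Load 2 — uniform load w=-11 kN/m over full span:
  M_2 = wLx/2 - wL²/12 - wx²/2 = (-11)·4·(8/5)/2 - (-11)·4²/12 - (-11)·(8/5)²/2 = -484/75 kN·m
Superposition: M = Σ M_i = -1372/225 kN·m ≈ -6.097778 kN·m

M(8/5) = -1372/225 kN·m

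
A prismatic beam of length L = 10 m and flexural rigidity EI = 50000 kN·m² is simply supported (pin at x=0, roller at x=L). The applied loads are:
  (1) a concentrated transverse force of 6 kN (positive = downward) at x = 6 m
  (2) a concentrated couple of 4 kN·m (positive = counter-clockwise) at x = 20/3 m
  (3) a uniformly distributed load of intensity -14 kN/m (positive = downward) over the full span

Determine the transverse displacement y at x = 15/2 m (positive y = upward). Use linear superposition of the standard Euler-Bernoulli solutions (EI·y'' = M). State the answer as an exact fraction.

Load 1 — point force P=6 kN at a=6 m (b=L-a=4):
  y_1 = -Pa(L-x)(2Lx-a²-x²)/(6LEI)  [x>a] = -6·6·(10-(15/2))·(2·10·(15/2)-6²-(15/2)²)/(6·10·50000) = -693/400000 m
Load 2 — applied couple M₀=4 kN·m at a=20/3 m (b=L-a=10/3):
  y_2 = (M₀x³/(6L)-M₀(x-a)²/2+C₁x)/EI  [x>a] with C₁=M₀(3b²-L²)/(6L)=-40/9 = (4·(15/2)³/(6·10)-4·((15/2)-(20/3))²/2+(-40/9)·(15/2))/50000 = -19/144000 m
Load 3 — uniform load w=-14 kN/m over full span:
  y_3 = -wx(L³-2Lx²+x³)/(24EI) = -(-14)·(15/2)·(10³-2·10·(15/2)²+(15/2)³)/(24·50000) = 133/5120 m
Superposition: y = Σ y_i = 694429/28800000 m ≈ 0.024112 m

y(15/2) = 694429/28800000 m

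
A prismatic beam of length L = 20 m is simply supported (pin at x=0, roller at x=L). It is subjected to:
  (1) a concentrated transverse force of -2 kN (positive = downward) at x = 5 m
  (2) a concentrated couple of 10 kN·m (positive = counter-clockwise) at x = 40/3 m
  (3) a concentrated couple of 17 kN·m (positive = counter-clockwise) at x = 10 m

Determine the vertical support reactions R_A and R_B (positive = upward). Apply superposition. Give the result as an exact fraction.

R_A = -3/20 kN, R_B = -37/20 kN

Load 1 — point force P=-2 kN at a=5 m (b=L-a=15):
  R_A = Pb/L = (-2)·15/20 = -3/2 kN
  R_B = Pa/L = (-2)·5/20 = -1/2 kN
Load 2 — applied couple M₀=10 kN·m at a=40/3 m (b=L-a=20/3):
  R_A = M₀/L = 10/20 = 1/2 kN
  R_B = -M₀/L = -10/20 = -1/2 kN
Load 3 — applied couple M₀=17 kN·m at a=10 m (b=L-a=10):
  R_A = M₀/L = 17/20 kN
  R_B = -M₀/L = -17/20 kN
Superposition: R_A = -3/20 kN, R_B = -37/20 kN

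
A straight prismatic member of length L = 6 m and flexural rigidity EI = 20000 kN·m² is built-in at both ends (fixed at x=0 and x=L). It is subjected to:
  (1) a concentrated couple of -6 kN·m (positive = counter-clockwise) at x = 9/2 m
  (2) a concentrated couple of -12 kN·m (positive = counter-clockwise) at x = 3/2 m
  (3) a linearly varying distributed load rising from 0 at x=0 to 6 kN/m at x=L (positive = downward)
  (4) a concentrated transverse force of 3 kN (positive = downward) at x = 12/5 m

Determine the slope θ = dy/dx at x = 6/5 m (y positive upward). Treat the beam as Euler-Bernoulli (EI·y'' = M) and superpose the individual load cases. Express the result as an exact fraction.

θ(6/5) = -14733/31250000 rad

Load 1 — applied couple M₀=-6 kN·m at a=9/2 m (b=L-a=3/2):
  θ_1 = (R_Ax²/2 - M_Ax)/EI  [x≤a] with R_A=-9/8, M_A=-15/8 = ((-9/8)·(6/5)²/2 - (-15/8)·(6/5))/20000 = 9/125000 rad
Load 2 — applied couple M₀=-12 kN·m at a=3/2 m (b=L-a=9/2):
  θ_2 = (R_Ax²/2 - M_Ax)/EI  [x≤a] with R_A=-9/4, M_A=9/4 = ((-9/4)·(6/5)²/2 - (9/4)·(6/5))/20000 = -27/125000 rad
Load 3 — triangular load w₀=6 kN/m (0→w₀ over full span):
  θ_3 = -w₀(2x(L-x)(L-2x)(x+2L)+x²(L-x)²)/(120LEI) = -6·(2·(6/5)·(6-(6/5))·(6-2·(6/5))·((6/5)+2·6)+(6/5)²·(6-(6/5))²)/(120·6·20000) = -189/781250 rad
Load 4 — point force P=3 kN at a=12/5 m (b=L-a=18/5):
  θ_4 = -Pb²x(2aL-(3a+b)x)/(2L³EI)  [x≤a] = -3·(18/5)²·(6/5)·(2·(12/5)·6-(3·(12/5)+(18/5))·(6/5))/(2·6³·20000) = -2673/31250000 rad
Superposition: θ = Σ θ_i = -14733/31250000 rad ≈ -0.000471 rad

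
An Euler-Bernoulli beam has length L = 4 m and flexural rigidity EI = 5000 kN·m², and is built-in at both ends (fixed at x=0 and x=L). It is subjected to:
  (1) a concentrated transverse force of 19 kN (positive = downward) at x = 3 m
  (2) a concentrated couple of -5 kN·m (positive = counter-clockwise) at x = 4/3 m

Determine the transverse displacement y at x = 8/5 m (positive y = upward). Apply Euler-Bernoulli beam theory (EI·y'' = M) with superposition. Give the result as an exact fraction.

Load 1 — point force P=19 kN at a=3 m (b=L-a=1):
  y_1 = -Pb²x²(3aL-(3a+b)x)/(6L³EI)  [x≤a] = -19·1²·(8/5)²·(3·3·4-(3·3+1)·(8/5))/(6·4³·5000) = -19/37500 m
Load 2 — applied couple M₀=-5 kN·m at a=4/3 m (b=L-a=8/3):
  y_2 = (R_Ax³/6 - M_Ax²/2 - M₀(x-a)²/2)/EI  [x>a] with R_A=-5/3, M_A=0 = ((-5/3)·(8/5)³/6 - 0·(8/5)²/2 - (-5)·((8/5)-(4/3))²/2)/5000 = -3/15625 m
Superposition: y = Σ y_i = -131/187500 m ≈ -0.000699 m

y(8/5) = -131/187500 m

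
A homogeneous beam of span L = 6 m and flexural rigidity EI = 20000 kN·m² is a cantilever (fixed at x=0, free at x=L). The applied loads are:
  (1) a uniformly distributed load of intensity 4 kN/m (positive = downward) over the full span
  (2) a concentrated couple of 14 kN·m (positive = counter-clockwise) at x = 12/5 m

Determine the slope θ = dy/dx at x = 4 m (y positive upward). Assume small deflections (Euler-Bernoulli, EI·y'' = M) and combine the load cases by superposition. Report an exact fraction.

θ(4) = -197/37500 rad

Load 1 — uniform load w=4 kN/m over full span:
  θ_1 = -wx(x²-3Lx+3L²)/(6EI) = -4·4·(4²-3·6·4+3·6²)/(6·20000) = -13/1875 rad
Load 2 — applied couple M₀=14 kN·m at a=12/5 m (b=L-a=18/5):
  θ_2 = M₀a/EI  [x>a] = 14·(12/5)/20000 = 21/12500 rad
Superposition: θ = Σ θ_i = -197/37500 rad ≈ -0.005253 rad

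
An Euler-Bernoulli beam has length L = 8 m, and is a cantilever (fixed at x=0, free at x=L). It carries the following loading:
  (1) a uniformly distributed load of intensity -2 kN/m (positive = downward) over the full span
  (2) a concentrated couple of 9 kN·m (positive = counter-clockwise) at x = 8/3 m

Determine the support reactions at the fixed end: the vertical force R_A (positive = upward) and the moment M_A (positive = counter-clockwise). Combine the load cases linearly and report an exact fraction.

R_A = -16 kN, M_A = -73 kN·m

Load 1 — uniform load w=-2 kN/m over full span:
  R_A = wL = (-2)·8 = -16 kN
  M_A = wL²/2 = (-2)·8²/2 = -64 kN·m
Load 2 — applied couple M₀=9 kN·m at a=8/3 m (b=L-a=16/3):
  R_A = 0 kN
  M_A = -M₀ = -9 kN·m
Superposition: R_A = -16 kN, M_A = -73 kN·m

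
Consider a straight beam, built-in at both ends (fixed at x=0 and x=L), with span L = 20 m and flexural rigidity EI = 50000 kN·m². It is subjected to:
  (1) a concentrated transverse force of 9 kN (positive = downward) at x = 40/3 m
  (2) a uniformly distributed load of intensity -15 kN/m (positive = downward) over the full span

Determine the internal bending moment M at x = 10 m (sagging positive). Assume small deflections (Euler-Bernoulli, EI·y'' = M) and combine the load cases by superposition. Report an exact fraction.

M(10) = -240 kN·m

Load 1 — point force P=9 kN at a=40/3 m (b=L-a=20/3):
  M_1 = Pb²(3a+b)x/L³ - Pab²/L²  [x≤a] = 9·(20/3)²·(3·(40/3)+(20/3))·10/20³ - 9·(40/3)·(20/3)²/20² = 10 kN·m
Load 2 — uniform load w=-15 kN/m over full span:
  M_2 = wLx/2 - wL²/12 - wx²/2 = (-15)·20·10/2 - (-15)·20²/12 - (-15)·10²/2 = -250 kN·m
Superposition: M = Σ M_i = -240 kN·m ≈ -240.000000 kN·m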